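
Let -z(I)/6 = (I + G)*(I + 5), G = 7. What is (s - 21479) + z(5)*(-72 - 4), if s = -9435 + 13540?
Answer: 37346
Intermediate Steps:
z(I) = -6*(5 + I)*(7 + I) (z(I) = -6*(I + 7)*(I + 5) = -6*(7 + I)*(5 + I) = -6*(5 + I)*(7 + I))
s = 4105
(s - 21479) + z(5)*(-72 - 4) = (4105 - 21479) + (-210 - 72*5 - 6*5²)*(-72 - 4) = -17374 + (-210 - 360 - 6*25)*(-76) = -17374 + (-210 - 360 - 150)*(-76) = -17374 - 720*(-76) = -17374 + 54720 = 37346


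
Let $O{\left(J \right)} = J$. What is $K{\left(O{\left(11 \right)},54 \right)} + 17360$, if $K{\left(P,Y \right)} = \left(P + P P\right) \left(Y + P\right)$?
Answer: $25940$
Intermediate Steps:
$K{\left(P,Y \right)} = \left(P + Y\right) \left(P + P^{2}\right)$ ($K{\left(P,Y \right)} = \left(P + P^{2}\right) \left(P + Y\right) = \left(P + Y\right) \left(P + P^{2}\right)$)
$K{\left(O{\left(11 \right)},54 \right)} + 17360 = 11 \left(11 + 54 + 11^{2} + 11 \cdot 54\right) + 17360 = 11 \left(11 + 54 + 121 + 594\right) + 17360 = 11 \cdot 780 + 17360 = 8580 + 17360 = 25940$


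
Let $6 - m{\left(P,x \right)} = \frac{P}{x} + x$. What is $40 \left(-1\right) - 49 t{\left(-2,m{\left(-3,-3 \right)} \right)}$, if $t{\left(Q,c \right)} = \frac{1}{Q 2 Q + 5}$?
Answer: $- \frac{569}{13} \approx -43.769$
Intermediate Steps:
$m{\left(P,x \right)} = 6 - x - \frac{P}{x}$ ($m{\left(P,x \right)} = 6 - \left(\frac{P}{x} + x\right) = 6 - \left(x + \frac{P}{x}\right) = 6 - x - \frac{P}{x}$)
$t{\left(Q,c \right)} = \frac{1}{5 + 2 Q^{2}}$ ($t{\left(Q,c \right)} = \frac{1}{2 Q Q + 5} = \frac{1}{2 Q^{2} + 5} = \frac{1}{5 + 2 Q^{2}}$)
$40 \left(-1\right) - 49 t{\left(-2,m{\left(-3,-3 \right)} \right)} = 40 \left(-1\right) - \frac{49}{5 + 2 \left(-2\right)^{2}} = -40 - \frac{49}{5 + 2 \cdot 4} = -40 - \frac{49}{5 + 8} = -40 - \frac{49}{13} = - \frac{569}{13}$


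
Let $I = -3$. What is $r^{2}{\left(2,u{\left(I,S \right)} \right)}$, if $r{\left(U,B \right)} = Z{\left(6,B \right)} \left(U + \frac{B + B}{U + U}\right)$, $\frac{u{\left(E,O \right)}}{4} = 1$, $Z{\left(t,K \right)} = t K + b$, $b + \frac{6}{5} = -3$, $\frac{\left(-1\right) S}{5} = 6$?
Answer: $\frac{156816}{25} \approx 6272.6$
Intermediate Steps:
$S = -30$ ($S = \left(-5\right) 6 = -30$)
$b = - \frac{21}{5}$ ($b = - \frac{6}{5} - 3 = - \frac{21}{5} \approx -4.2$)
$Z{\left(t,K \right)} = - \frac{21}{5} + K t$ ($Z{\left(t,K \right)} = t K - \frac{21}{5} = K t - \frac{21}{5} = - \frac{21}{5} + K t$)
$u{\left(E,O \right)} = 4$ ($u{\left(E,O \right)} = 4 \cdot 1 = 4$)
$r{\left(U,B \right)} = \left(- \frac{21}{5} + 6 B\right) \left(U + \frac{B}{U}\right)$ ($r{\left(U,B \right)} = \left(- \frac{21}{5} + B 6\right) \left(U + \frac{B + B}{U + U}\right) = \left(- \frac{21}{5} + 6 B\right) \left(U + \frac{2 B}{2 U}\right) = \left(- \frac{21}{5} + 6 B\right) \left(U + 2 B \frac{1}{2 U}\right) = \left(- \frac{21}{5} + 6 B\right) \left(U + \frac{B}{U}\right)$)
$r^{2}{\left(2,u{\left(I,S \right)} \right)} = \left(\frac{3 \left(-7 + 10 \cdot 4\right) \left(4 + 2^{2}\right)}{5 \cdot 2}\right)^{2} = \left(\frac{3}{5} \cdot \frac{1}{2} \left(-7 + 40\right) \left(4 + 4\right)\right)^{2} = \left(\frac{3}{5} \cdot \frac{1}{2} \cdot 33 \cdot 8\right)^{2} = \left(\frac{396}{5}\right)^{2} = \frac{156816}{25}$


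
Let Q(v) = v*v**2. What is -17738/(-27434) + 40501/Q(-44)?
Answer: 18176789/106224448 ≈ 0.17112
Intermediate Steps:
Q(v) = v**3
-17738/(-27434) + 40501/Q(-44) = -17738/(-27434) + 40501/((-44)**3) = -17738*(-1/27434) + 40501/(-85184) = 8869/13717 + 40501*(-1/85184) = 8869/13717 - 40501/85184 = 18176789/106224448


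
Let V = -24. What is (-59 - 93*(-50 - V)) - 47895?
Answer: -45536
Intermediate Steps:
(-59 - 93*(-50 - V)) - 47895 = (-59 - 93*(-50 - 1*(-24))) - 47895 = (-59 - 93*(-50 + 24)) - 47895 = (-59 - 93*(-26)) - 47895 = (-59 + 2418) - 47895 = 2359 - 47895 = -45536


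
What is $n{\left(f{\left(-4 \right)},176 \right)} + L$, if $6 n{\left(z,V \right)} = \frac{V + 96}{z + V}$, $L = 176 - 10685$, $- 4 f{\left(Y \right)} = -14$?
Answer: $- \frac{11317921}{1077} \approx -10509.0$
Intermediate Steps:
$f{\left(Y \right)} = \frac{7}{2}$ ($f{\left(Y \right)} = \left(- \frac{1}{4}\right) \left(-14\right) = \frac{7}{2}$)
$L = -10509$
$n{\left(z,V \right)} = \frac{96 + V}{6 \left(V + z\right)}$ ($n{\left(z,V \right)} = \frac{\left(V + 96\right) \frac{1}{z + V}}{6} = \frac{\left(96 + V\right) \frac{1}{V + z}}{6} = \frac{\frac{1}{V + z} \left(96 + V\right)}{6} = \frac{96 + V}{6 \left(V + z\right)}$)
$n{\left(f{\left(-4 \right)},176 \right)} + L = \frac{16 + \frac{1}{6} \cdot 176}{176 + \frac{7}{2}} - 10509 = \frac{16 + \frac{88}{3}}{\frac{359}{2}} - 10509 = \frac{2}{359} \cdot \frac{136}{3} - 10509 = \frac{272}{1077} - 10509 = - \frac{11317921}{1077}$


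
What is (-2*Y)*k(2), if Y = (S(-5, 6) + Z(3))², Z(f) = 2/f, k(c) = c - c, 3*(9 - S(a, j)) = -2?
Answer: 0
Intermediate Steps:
S(a, j) = 29/3 (S(a, j) = 9 - ⅓*(-2) = 9 + ⅔ = 29/3)
k(c) = 0
Y = 961/9 (Y = (29/3 + 2/3)² = (29/3 + 2*(⅓))² = (29/3 + ⅔)² = (31/3)² = 961/9 ≈ 106.78)
(-2*Y)*k(2) = -2*961/9*0 = -1922/9*0 = 0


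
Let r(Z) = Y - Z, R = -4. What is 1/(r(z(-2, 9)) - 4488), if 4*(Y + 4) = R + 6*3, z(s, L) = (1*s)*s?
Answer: -2/8985 ≈ -0.00022259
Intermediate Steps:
z(s, L) = s² (z(s, L) = s*s = s²)
Y = -½ (Y = -4 + (-4 + 6*3)/4 = -4 + (-4 + 18)/4 = -4 + (¼)*14 = -4 + 7/2 = -½ ≈ -0.50000)
r(Z) = -½ - Z
1/(r(z(-2, 9)) - 4488) = 1/((-½ - 1*(-2)²) - 4488) = 1/((-½ - 1*4) - 4488) = 1/((-½ - 4) - 4488) = 1/(-9/2 - 4488) = 1/(-8985/2) = -2/8985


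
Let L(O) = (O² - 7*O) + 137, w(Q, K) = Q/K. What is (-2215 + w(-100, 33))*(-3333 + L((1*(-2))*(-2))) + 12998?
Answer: 235238494/33 ≈ 7.1284e+6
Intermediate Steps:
L(O) = 137 + O² - 7*O
(-2215 + w(-100, 33))*(-3333 + L((1*(-2))*(-2))) + 12998 = (-2215 - 100/33)*(-3333 + (137 + ((1*(-2))*(-2))² - 7*1*(-2)*(-2))) + 12998 = (-2215 - 100*1/33)*(-3333 + (137 + (-2*(-2))² - (-14)*(-2))) + 12998 = (-2215 - 100/33)*(-3333 + (137 + 4² - 7*4)) + 12998 = -73195*(-3333 + (137 + 16 - 28))/33 + 12998 = -73195*(-3333 + 125)/33 + 12998 = -73195/33*(-3208) + 12998 = 234809560/33 + 12998 = 235238494/33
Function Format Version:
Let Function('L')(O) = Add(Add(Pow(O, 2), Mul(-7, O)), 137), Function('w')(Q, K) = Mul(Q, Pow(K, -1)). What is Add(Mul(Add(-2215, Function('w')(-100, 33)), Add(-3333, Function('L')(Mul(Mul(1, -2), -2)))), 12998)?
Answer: Rational(235238494, 33) ≈ 7.1284e+6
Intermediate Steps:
Function('L')(O) = Add(137, Pow(O, 2), Mul(-7, O))
Add(Mul(Add(-2215, Function('w')(-100, 33)), Add(-3333, Function('L')(Mul(Mul(1, -2), -2)))), 12998) = Add(Mul(Add(-2215, Mul(-100, Pow(33, -1))), Add(-3333, Add(137, Pow(Mul(Mul(1, -2), -2), 2), Mul(-7, Mul(Mul(1, -2), -2))))), 12998) = Add(Mul(Add(-2215, Mul(-100, Rational(1, 33))), Add(-3333, Add(137, Pow(Mul(-2, -2), 2), Mul(-7, Mul(-2, -2))))), 12998) = Add(Mul(Add(-2215, Rational(-100, 33)), Add(-3333, Add(137, Pow(4, 2), Mul(-7, 4)))), 12998) = Add(Mul(Rational(-73195, 33), Add(-3333, Add(137, 16, -28))), 12998) = Add(Mul(Rational(-73195, 33), Add(-3333, 125)), 12998) = Add(Mul(Rational(-73195, 33), -3208), 12998) = Add(Rational(234809560, 33), 12998) = Rational(235238494, 33)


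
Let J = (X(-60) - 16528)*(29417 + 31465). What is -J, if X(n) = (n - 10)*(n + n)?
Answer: 494848896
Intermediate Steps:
X(n) = 2*n*(-10 + n) (X(n) = (-10 + n)*(2*n) = 2*n*(-10 + n))
J = -494848896 (J = (2*(-60)*(-10 - 60) - 16528)*(29417 + 31465) = (2*(-60)*(-70) - 16528)*60882 = (8400 - 16528)*60882 = -8128*60882 = -494848896)
-J = -1*(-494848896) = 494848896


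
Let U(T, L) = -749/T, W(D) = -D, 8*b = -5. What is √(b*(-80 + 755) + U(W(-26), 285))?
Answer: I*√1218646/52 ≈ 21.229*I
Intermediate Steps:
b = -5/8 (b = (⅛)*(-5) = -5/8 ≈ -0.62500)
√(b*(-80 + 755) + U(W(-26), 285)) = √(-5*(-80 + 755)/8 - 749/((-1*(-26)))) = √(-5/8*675 - 749/26) = √(-3375/8 - 749*1/26) = √(-3375/8 - 749/26) = √(-46871/104) = I*√1218646/52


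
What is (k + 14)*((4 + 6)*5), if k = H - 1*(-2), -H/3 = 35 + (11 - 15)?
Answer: -3850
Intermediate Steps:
H = -93 (H = -3*(35 + (11 - 15)) = -3*(35 - 4) = -3*31 = -93)
k = -91 (k = -93 - 1*(-2) = -93 + 2 = -91)
(k + 14)*((4 + 6)*5) = (-91 + 14)*((4 + 6)*5) = -770*5 = -77*50 = -3850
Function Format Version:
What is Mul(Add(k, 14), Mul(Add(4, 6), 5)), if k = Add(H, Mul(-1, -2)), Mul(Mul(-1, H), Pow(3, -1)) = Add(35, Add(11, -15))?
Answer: -3850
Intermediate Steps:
H = -93 (H = Mul(-3, Add(35, Add(11, -15))) = Mul(-3, Add(35, -4)) = Mul(-3, 31) = -93)
k = -91 (k = Add(-93, Mul(-1, -2)) = Add(-93, 2) = -91)
Mul(Add(k, 14), Mul(Add(4, 6), 5)) = Mul(Add(-91, 14), Mul(Add(4, 6), 5)) = Mul(-77, Mul(10, 5)) = Mul(-77, 50) = -3850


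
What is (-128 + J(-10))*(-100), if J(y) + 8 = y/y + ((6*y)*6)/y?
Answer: 9900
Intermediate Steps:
J(y) = 29 (J(y) = -8 + (y/y + ((6*y)*6)/y) = -8 + (1 + (36*y)/y) = -8 + (1 + 36) = -8 + 37 = 29)
(-128 + J(-10))*(-100) = (-128 + 29)*(-100) = -99*(-100) = 9900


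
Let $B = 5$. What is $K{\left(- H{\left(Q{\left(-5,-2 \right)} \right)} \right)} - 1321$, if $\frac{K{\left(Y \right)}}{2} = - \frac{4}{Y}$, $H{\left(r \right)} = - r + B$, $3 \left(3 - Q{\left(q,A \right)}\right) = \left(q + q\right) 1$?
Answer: $-1327$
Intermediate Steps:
$Q{\left(q,A \right)} = 3 - \frac{2 q}{3}$ ($Q{\left(q,A \right)} = 3 - \frac{\left(q + q\right) 1}{3} = 3 - \frac{2 q 1}{3} = 3 - \frac{2 q}{3}$)
$H{\left(r \right)} = 5 - r$ ($H{\left(r \right)} = - r + 5 = 5 - r$)
$K{\left(Y \right)} = - \frac{8}{Y}$ ($K{\left(Y \right)} = 2 \left(- \frac{4}{Y}\right) = - \frac{8}{Y}$)
$K{\left(- H{\left(Q{\left(-5,-2 \right)} \right)} \right)} - 1321 = - \frac{8}{\left(-1\right) \left(5 - \left(3 - - \frac{10}{3}\right)\right)} - 1321 = - \frac{8}{\left(-1\right) \left(5 - \left(3 + \frac{10}{3}\right)\right)} - 1321 = - \frac{8}{\left(-1\right) \left(5 - \frac{19}{3}\right)} - 1321 = - \frac{8}{\left(-1\right) \left(- \frac{4}{3}\right)} - 1321 = - \frac{8}{\frac{4}{3}} - 1321 = \left(-8\right) \frac{3}{4} - 1321 = -6 - 1321 = -1327$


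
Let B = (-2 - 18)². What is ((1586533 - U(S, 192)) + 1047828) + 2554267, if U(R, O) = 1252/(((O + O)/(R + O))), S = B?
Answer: 31120187/6 ≈ 5.1867e+6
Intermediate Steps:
B = 400 (B = (-20)² = 400)
S = 400
U(R, O) = 626*(O + R)/O (U(R, O) = 1252/(((2*O)/(O + R))) = 1252/((2*O/(O + R))) = 1252*((O + R)/(2*O)) = 626*(O + R)/O)
((1586533 - U(S, 192)) + 1047828) + 2554267 = ((1586533 - (626 + 626*400/192)) + 1047828) + 2554267 = ((1586533 - (626 + 626*400*(1/192))) + 1047828) + 2554267 = ((1586533 - (626 + 7825/6)) + 1047828) + 2554267 = ((1586533 - 1*11581/6) + 1047828) + 2554267 = ((1586533 - 11581/6) + 1047828) + 2554267 = (9507617/6 + 1047828) + 2554267 = 15794585/6 + 2554267 = 31120187/6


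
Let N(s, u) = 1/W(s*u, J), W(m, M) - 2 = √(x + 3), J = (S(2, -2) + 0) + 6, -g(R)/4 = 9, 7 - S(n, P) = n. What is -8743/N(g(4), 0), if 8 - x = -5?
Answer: -52458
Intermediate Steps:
S(n, P) = 7 - n
g(R) = -36 (g(R) = -4*9 = -36)
x = 13 (x = 8 - 1*(-5) = 8 + 5 = 13)
J = 11 (J = ((7 - 1*2) + 0) + 6 = ((7 - 2) + 0) + 6 = (5 + 0) + 6 = 5 + 6 = 11)
W(m, M) = 6 (W(m, M) = 2 + √(13 + 3) = 2 + √16 = 2 + 4 = 6)
N(s, u) = ⅙ (N(s, u) = 1/6 = ⅙)
-8743/N(g(4), 0) = -8743/⅙ = -8743*6 = -52458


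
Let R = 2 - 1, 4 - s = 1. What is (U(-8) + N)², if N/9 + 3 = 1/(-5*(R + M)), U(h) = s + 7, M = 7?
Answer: 474721/1600 ≈ 296.70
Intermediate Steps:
s = 3 (s = 4 - 1*1 = 4 - 1 = 3)
R = 1
U(h) = 10 (U(h) = 3 + 7 = 10)
N = -1089/40 (N = -27 + 9/((-5*(1 + 7))) = -27 + 9/((-5*8)) = -27 + 9/(-40) = -27 + 9*(-1/40) = -27 - 9/40 = -1089/40 ≈ -27.225)
(U(-8) + N)² = (10 - 1089/40)² = (-689/40)² = 474721/1600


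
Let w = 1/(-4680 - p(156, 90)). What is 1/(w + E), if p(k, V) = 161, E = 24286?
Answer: 4841/117568525 ≈ 4.1176e-5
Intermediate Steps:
w = -1/4841 (w = 1/(-4680 - 1*161) = 1/(-4680 - 161) = 1/(-4841) = -1/4841 ≈ -0.00020657)
1/(w + E) = 1/(-1/4841 + 24286) = 1/(117568525/4841) = 4841/117568525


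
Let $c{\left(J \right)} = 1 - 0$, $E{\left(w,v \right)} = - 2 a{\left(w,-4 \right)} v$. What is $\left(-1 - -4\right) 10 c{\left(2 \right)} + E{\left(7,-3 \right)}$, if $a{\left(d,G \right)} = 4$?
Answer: $54$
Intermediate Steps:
$E{\left(w,v \right)} = - 8 v$ ($E{\left(w,v \right)} = \left(-2\right) 4 v = - 8 v$)
$c{\left(J \right)} = 1$ ($c{\left(J \right)} = 1 + 0 = 1$)
$\left(-1 - -4\right) 10 c{\left(2 \right)} + E{\left(7,-3 \right)} = \left(-1 - -4\right) 10 \cdot 1 - -24 = \left(-1 + 4\right) 10 \cdot 1 + 24 = 3 \cdot 10 \cdot 1 + 24 = 30 \cdot 1 + 24 = 30 + 24 = 54$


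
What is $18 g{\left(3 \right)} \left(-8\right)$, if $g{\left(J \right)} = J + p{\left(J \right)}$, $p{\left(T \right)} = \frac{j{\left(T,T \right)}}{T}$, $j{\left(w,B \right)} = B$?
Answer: $-576$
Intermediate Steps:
$p{\left(T \right)} = 1$ ($p{\left(T \right)} = \frac{T}{T} = 1$)
$g{\left(J \right)} = 1 + J$ ($g{\left(J \right)} = J + 1 = 1 + J$)
$18 g{\left(3 \right)} \left(-8\right) = 18 \left(1 + 3\right) \left(-8\right) = 18 \cdot 4 \left(-8\right) = 72 \left(-8\right) = -576$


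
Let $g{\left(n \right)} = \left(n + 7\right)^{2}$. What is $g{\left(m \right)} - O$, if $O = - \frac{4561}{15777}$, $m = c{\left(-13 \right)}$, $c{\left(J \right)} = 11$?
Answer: $\frac{5116309}{15777} \approx 324.29$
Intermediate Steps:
$m = 11$
$O = - \frac{4561}{15777}$ ($O = \left(-4561\right) \frac{1}{15777} = - \frac{4561}{15777} \approx -0.28909$)
$g{\left(n \right)} = \left(7 + n\right)^{2}$
$g{\left(m \right)} - O = \left(7 + 11\right)^{2} - - \frac{4561}{15777} = 18^{2} + \frac{4561}{15777} = 324 + \frac{4561}{15777} = \frac{5116309}{15777}$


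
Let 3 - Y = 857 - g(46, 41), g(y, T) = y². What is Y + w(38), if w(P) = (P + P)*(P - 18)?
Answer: 2782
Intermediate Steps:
w(P) = 2*P*(-18 + P) (w(P) = (2*P)*(-18 + P) = 2*P*(-18 + P))
Y = 1262 (Y = 3 - (857 - 1*46²) = 3 - (857 - 1*2116) = 3 - (857 - 2116) = 3 - 1*(-1259) = 3 + 1259 = 1262)
Y + w(38) = 1262 + 2*38*(-18 + 38) = 1262 + 2*38*20 = 1262 + 1520 = 2782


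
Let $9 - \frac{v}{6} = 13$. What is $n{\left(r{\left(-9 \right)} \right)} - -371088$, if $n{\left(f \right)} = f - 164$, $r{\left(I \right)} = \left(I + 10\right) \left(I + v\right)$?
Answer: $370891$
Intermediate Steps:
$v = -24$ ($v = 54 - 78 = -24$)
$r{\left(I \right)} = \left(-24 + I\right) \left(10 + I\right)$ ($r{\left(I \right)} = \left(I + 10\right) \left(I - 24\right) = \left(10 + I\right) \left(-24 + I\right) = \left(-24 + I\right) \left(10 + I\right)$)
$n{\left(f \right)} = -164 + f$
$n{\left(r{\left(-9 \right)} \right)} - -371088 = \left(-164 - \left(114 - 81\right)\right) - -371088 = \left(-164 + \left(-240 + 81 + 126\right)\right) + 371088 = \left(-164 - 33\right) + 371088 = -197 + 371088 = 370891$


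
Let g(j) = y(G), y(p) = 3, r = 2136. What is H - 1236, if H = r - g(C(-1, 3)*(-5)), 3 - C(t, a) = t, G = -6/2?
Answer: 897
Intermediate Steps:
G = -3 (G = -6*½ = -3)
C(t, a) = 3 - t
g(j) = 3
H = 2133 (H = 2136 - 1*3 = 2136 - 3 = 2133)
H - 1236 = 2133 - 1236 = 897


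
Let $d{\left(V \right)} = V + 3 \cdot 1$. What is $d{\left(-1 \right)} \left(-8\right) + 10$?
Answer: $-6$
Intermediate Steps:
$d{\left(V \right)} = 3 + V$ ($d{\left(V \right)} = V + 3 = 3 + V$)
$d{\left(-1 \right)} \left(-8\right) + 10 = \left(3 - 1\right) \left(-8\right) + 10 = 2 \left(-8\right) + 10 = -16 + 10 = -6$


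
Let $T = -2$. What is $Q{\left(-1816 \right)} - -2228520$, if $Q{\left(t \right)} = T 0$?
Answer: $2228520$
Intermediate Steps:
$Q{\left(t \right)} = 0$ ($Q{\left(t \right)} = \left(-2\right) 0 = 0$)
$Q{\left(-1816 \right)} - -2228520 = 0 - -2228520 = 0 + 2228520 = 2228520$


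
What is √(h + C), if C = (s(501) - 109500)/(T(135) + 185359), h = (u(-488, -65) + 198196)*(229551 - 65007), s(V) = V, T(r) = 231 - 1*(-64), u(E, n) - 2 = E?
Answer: √1121293509264407455494/185654 ≈ 1.8037e+5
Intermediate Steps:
u(E, n) = 2 + E
T(r) = 295 (T(r) = 231 + 64 = 295)
h = 32531994240 (h = ((2 - 488) + 198196)*(229551 - 65007) = (-486 + 198196)*164544 = 197710*164544 = 32531994240)
C = -108999/185654 (C = (501 - 109500)/(295 + 185359) = -108999/185654 ≈ -0.58711)
√(h + C) = √(32531994240 - 108999/185654) = √(6039694858523961/185654) = √1121293509264407455494/185654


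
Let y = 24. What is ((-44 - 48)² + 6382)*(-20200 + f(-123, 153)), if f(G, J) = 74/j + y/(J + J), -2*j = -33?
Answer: -168199835440/561 ≈ -2.9982e+8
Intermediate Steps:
j = 33/2 (j = -½*(-33) = 33/2 ≈ 16.500)
f(G, J) = 148/33 + 12/J (f(G, J) = 74/(33/2) + 24/(J + J) = 74*(2/33) + 24/((2*J)) = 148/33 + 24*(1/(2*J)) = 148/33 + 12/J)
((-44 - 48)² + 6382)*(-20200 + f(-123, 153)) = ((-44 - 48)² + 6382)*(-20200 + (148/33 + 12/153)) = ((-92)² + 6382)*(-20200 + (148/33 + 12*(1/153))) = (8464 + 6382)*(-20200 + (148/33 + 4/51)) = 14846*(-20200 + 2560/561) = 14846*(-11329640/561) = -168199835440/561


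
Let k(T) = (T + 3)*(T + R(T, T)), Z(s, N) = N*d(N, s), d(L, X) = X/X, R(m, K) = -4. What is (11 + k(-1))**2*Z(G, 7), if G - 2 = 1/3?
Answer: 7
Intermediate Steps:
G = 7/3 (G = 2 + 1/3 = 7/3 ≈ 2.3333)
d(L, X) = 1
Z(s, N) = N (Z(s, N) = N*1 = N)
k(T) = (-4 + T)*(3 + T) (k(T) = (T + 3)*(T - 4) = (3 + T)*(-4 + T) = (-4 + T)*(3 + T))
(11 + k(-1))**2*Z(G, 7) = (11 + (-12 + (-1)**2 - 1*(-1)))**2*7 = (11 + (-12 + 1 + 1))**2*7 = (11 - 10)**2*7 = 1**2*7 = 1*7 = 7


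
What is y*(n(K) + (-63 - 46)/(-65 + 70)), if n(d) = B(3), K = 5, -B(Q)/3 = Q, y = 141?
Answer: -21714/5 ≈ -4342.8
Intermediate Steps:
B(Q) = -3*Q
n(d) = -9 (n(d) = -3*3 = -9)
y*(n(K) + (-63 - 46)/(-65 + 70)) = 141*(-9 + (-63 - 46)/(-65 + 70)) = 141*(-9 - 109/5) = 141*(-154/5) = -21714/5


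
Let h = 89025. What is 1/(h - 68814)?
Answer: 1/20211 ≈ 4.9478e-5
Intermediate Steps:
1/(h - 68814) = 1/(89025 - 68814) = 1/20211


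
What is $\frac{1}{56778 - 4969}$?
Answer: $\frac{1}{51809} \approx 1.9302 \cdot 10^{-5}$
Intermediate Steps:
$\frac{1}{56778 - 4969} = \frac{1}{51809}$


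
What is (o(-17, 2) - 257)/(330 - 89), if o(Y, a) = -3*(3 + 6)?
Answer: -284/241 ≈ -1.1784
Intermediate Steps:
o(Y, a) = -27 (o(Y, a) = -3*9 = -27)
(o(-17, 2) - 257)/(330 - 89) = (-27 - 257)/(330 - 89) = -284/241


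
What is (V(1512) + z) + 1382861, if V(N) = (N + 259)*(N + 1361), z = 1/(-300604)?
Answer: 1945191650175/300604 ≈ 6.4709e+6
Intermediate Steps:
z = -1/300604 ≈ -3.3266e-6
V(N) = (259 + N)*(1361 + N)
(V(1512) + z) + 1382861 = ((352499 + 1512**2 + 1620*1512) - 1/300604) + 1382861 = ((352499 + 2286144 + 2449440) - 1/300604) + 1382861 = (5088083 - 1/300604) + 1382861 = 1529498102131/300604 + 1382861 = 1945191650175/300604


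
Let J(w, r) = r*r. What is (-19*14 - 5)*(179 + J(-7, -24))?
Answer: -204605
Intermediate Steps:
J(w, r) = r²
(-19*14 - 5)*(179 + J(-7, -24)) = (-19*14 - 5)*(179 + (-24)²) = (-266 - 5)*(179 + 576) = -271*755 = -204605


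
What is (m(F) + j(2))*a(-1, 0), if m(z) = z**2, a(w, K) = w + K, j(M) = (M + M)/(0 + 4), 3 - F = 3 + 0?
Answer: -1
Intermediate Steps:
F = 0 (F = 3 - (3 + 0) = 3 - 1*3 = 3 - 3 = 0)
j(M) = M/2 (j(M) = (2*M)/4 = (2*M)*(1/4) = M/2)
a(w, K) = K + w
(m(F) + j(2))*a(-1, 0) = (0**2 + (1/2)*2)*(0 - 1) = (0 + 1)*(-1) = 1*(-1) = -1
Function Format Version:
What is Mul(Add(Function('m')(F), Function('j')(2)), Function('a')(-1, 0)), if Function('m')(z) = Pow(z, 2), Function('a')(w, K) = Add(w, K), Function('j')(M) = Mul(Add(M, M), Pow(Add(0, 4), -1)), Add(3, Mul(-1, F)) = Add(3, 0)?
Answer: -1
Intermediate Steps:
F = 0 (F = Add(3, Mul(-1, Add(3, 0))) = Add(3, Mul(-1, 3)) = Add(3, -3) = 0)
Function('j')(M) = Mul(Rational(1, 2), M) (Function('j')(M) = Mul(Mul(2, M), Pow(4, -1)) = Mul(Mul(2, M), Rational(1, 4)) = Mul(Rational(1, 2), M))
Function('a')(w, K) = Add(K, w)
Mul(Add(Function('m')(F), Function('j')(2)), Function('a')(-1, 0)) = Mul(Add(Pow(0, 2), Mul(Rational(1, 2), 2)), Add(0, -1)) = Mul(Add(0, 1), -1) = Mul(1, -1) = -1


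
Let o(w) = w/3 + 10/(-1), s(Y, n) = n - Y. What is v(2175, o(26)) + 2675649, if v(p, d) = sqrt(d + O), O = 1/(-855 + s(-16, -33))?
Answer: 2675649 + I*sqrt(2283114)/1308 ≈ 2.6756e+6 + 1.1552*I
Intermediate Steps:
o(w) = -10 + w/3 (o(w) = w*(1/3) + 10*(-1) = w/3 - 10 = -10 + w/3)
O = -1/872 (O = 1/(-855 + (-33 - 1*(-16))) = 1/(-855 + (-33 + 16)) = 1/(-855 - 17) = 1/(-872) = -1/872 ≈ -0.0011468)
v(p, d) = sqrt(-1/872 + d) (v(p, d) = sqrt(d - 1/872) = sqrt(-1/872 + d))
v(2175, o(26)) + 2675649 = sqrt(-218 + 190096*(-10 + (1/3)*26))/436 + 2675649 = sqrt(-218 + 190096*(-10 + 26/3))/436 + 2675649 = sqrt(-218 + 190096*(-4/3))/436 + 2675649 = sqrt(-218 - 760384/3)/436 + 2675649 = sqrt(-761038/3)/436 + 2675649 = (I*sqrt(2283114)/3)/436 + 2675649 = I*sqrt(2283114)/1308 + 2675649 = 2675649 + I*sqrt(2283114)/1308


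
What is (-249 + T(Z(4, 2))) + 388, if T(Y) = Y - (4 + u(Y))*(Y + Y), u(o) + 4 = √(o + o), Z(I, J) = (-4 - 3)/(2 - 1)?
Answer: 132 + 14*I*√14 ≈ 132.0 + 52.383*I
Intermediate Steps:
Z(I, J) = -7 (Z(I, J) = -7/1 = -7*1 = -7)
u(o) = -4 + √2*√o (u(o) = -4 + √(o + o) = -4 + √(2*o) = -4 + √2*√o)
T(Y) = Y - 2*√2*Y^(3/2) (T(Y) = Y - (4 + (-4 + √2*√Y))*(Y + Y) = Y - √2*√Y*2*Y = Y - 2*√2*Y^(3/2))
(-249 + T(Z(4, 2))) + 388 = (-249 + (-7 - 2*√2*(-7)^(3/2))) + 388 = (-249 + (-7 - 2*√2*(-7*I*√7))) + 388 = (-249 + (-7 + 14*I*√14)) + 388 = (-256 + 14*I*√14) + 388 = 132 + 14*I*√14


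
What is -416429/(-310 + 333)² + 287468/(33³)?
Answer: -14813138401/19010673 ≈ -779.20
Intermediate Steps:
-416429/(-310 + 333)² + 287468/(33³) = -416429/(23²) + 287468/35937 = -416429/529 + 287468*(1/35937) = -416429*1/529 + 287468/35937 = -416429/529 + 287468/35937 = -14813138401/19010673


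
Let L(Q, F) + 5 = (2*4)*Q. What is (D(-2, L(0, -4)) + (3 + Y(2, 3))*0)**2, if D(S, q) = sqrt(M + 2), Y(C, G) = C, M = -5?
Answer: -3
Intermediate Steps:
L(Q, F) = -5 + 8*Q (L(Q, F) = -5 + (2*4)*Q = -5 + 8*Q)
D(S, q) = I*sqrt(3) (D(S, q) = sqrt(-5 + 2) = sqrt(-3) = I*sqrt(3))
(D(-2, L(0, -4)) + (3 + Y(2, 3))*0)**2 = (I*sqrt(3) + (3 + 2)*0)**2 = (I*sqrt(3) + 5*0)**2 = (I*sqrt(3) + 0)**2 = (I*sqrt(3))**2 = -3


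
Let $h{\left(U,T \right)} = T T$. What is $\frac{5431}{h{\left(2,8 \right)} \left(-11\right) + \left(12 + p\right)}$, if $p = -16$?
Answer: $- \frac{5431}{708} \approx -7.6709$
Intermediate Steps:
$h{\left(U,T \right)} = T^{2}$
$\frac{5431}{h{\left(2,8 \right)} \left(-11\right) + \left(12 + p\right)} = \frac{5431}{8^{2} \left(-11\right) + \left(12 - 16\right)} = \frac{5431}{64 \left(-11\right) - 4} = \frac{5431}{-704 - 4} = \frac{5431}{-708} = 5431 \left(- \frac{1}{708}\right) = - \frac{5431}{708}$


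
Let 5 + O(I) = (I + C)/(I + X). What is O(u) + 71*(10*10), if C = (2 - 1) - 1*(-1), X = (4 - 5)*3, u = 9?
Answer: 42581/6 ≈ 7096.8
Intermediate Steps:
X = -3 (X = -1*3 = -3)
C = 2 (C = 1 + 1 = 2)
O(I) = -5 + (2 + I)/(-3 + I) (O(I) = -5 + (I + 2)/(I - 3) = -5 + (2 + I)/(-3 + I))
O(u) + 71*(10*10) = (17 - 4*9)/(-3 + 9) + 71*(10*10) = (17 - 36)/6 + 71*100 = (⅙)*(-19) + 7100 = -19/6 + 7100 = 42581/6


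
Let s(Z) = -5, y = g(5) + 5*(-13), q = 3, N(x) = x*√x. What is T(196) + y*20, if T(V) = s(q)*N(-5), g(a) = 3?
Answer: -1240 + 25*I*√5 ≈ -1240.0 + 55.902*I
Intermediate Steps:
N(x) = x^(3/2)
y = -62 (y = 3 + 5*(-13) = 3 - 65 = -62)
T(V) = 25*I*√5 (T(V) = -(-25)*I*√5 = 25*I*√5)
T(196) + y*20 = 25*I*√5 - 62*20 = 25*I*√5 - 1240 = -1240 + 25*I*√5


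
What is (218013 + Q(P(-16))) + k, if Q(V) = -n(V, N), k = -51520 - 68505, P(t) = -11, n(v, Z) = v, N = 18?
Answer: 97999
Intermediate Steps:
k = -120025
Q(V) = -V
(218013 + Q(P(-16))) + k = (218013 - 1*(-11)) - 120025 = (218013 + 11) - 120025 = 218024 - 120025 = 97999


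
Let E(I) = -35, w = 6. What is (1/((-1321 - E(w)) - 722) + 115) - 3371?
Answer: -6538049/2008 ≈ -3256.0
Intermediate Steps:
(1/((-1321 - E(w)) - 722) + 115) - 3371 = (1/((-1321 - 1*(-35)) - 722) + 115) - 3371 = (1/((-1321 + 35) - 722) + 115) - 3371 = (1/(-1286 - 722) + 115) - 3371 = (1/(-2008) + 115) - 3371 = (-1/2008 + 115) - 3371 = 230919/2008 - 3371 = -6538049/2008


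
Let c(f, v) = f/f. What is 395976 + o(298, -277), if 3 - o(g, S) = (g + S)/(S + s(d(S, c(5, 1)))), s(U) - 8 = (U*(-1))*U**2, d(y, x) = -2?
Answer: 34450180/87 ≈ 3.9598e+5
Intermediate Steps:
c(f, v) = 1
s(U) = 8 - U**3 (s(U) = 8 + (U*(-1))*U**2 = 8 + (-U)*U**2 = 8 - U**3)
o(g, S) = 3 - (S + g)/(16 + S) (o(g, S) = 3 - (g + S)/(S + (8 - 1*(-2)**3)) = 3 - (S + g)/(S + (8 - 1*(-8))) = 3 - (S + g)/(S + (8 + 8)) = 3 - (S + g)/(S + 16) = 3 - (S + g)/(16 + S))
395976 + o(298, -277) = 395976 + (48 - 1*298 + 2*(-277))/(16 - 277) = 395976 + (48 - 298 - 554)/(-261) = 395976 - 1/261*(-804) = 395976 + 268/87 = 34450180/87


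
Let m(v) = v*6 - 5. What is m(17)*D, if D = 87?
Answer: 8439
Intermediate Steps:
m(v) = -5 + 6*v (m(v) = 6*v - 5 = -5 + 6*v)
m(17)*D = (-5 + 6*17)*87 = (-5 + 102)*87 = 97*87 = 8439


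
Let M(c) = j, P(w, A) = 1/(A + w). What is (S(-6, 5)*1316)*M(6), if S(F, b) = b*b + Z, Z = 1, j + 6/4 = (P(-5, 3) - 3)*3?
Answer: -410592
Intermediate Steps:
j = -12 (j = -3/2 + (1/(3 - 5) - 3)*3 = -3/2 + (1/(-2) - 3)*3 = -3/2 + (-½ - 3)*3 = -3/2 - 7/2*3 = -3/2 - 21/2 = -12)
M(c) = -12
S(F, b) = 1 + b² (S(F, b) = b*b + 1 = b² + 1 = 1 + b²)
(S(-6, 5)*1316)*M(6) = ((1 + 5²)*1316)*(-12) = ((1 + 25)*1316)*(-12) = (26*1316)*(-12) = 34216*(-12) = -410592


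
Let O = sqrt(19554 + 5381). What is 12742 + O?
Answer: 12742 + sqrt(24935) ≈ 12900.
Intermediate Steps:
O = sqrt(24935) ≈ 157.91
12742 + O = 12742 + sqrt(24935)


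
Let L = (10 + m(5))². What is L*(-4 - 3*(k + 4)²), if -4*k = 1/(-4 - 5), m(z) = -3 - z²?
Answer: -68259/4 ≈ -17065.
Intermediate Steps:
k = 1/36 (k = -1/(4*(-4 - 5)) = -¼/(-9) = -¼*(-⅑) = 1/36 ≈ 0.027778)
L = 324 (L = (10 + (-3 - 1*5²))² = (10 + (-3 - 1*25))² = (10 + (-3 - 25))² = (10 - 28)² = (-18)² = 324)
L*(-4 - 3*(k + 4)²) = 324*(-4 - 3*(1/36 + 4)²) = 324*(-4 - 3*(145/36)²) = 324*(-4 - 3*21025/1296) = 324*(-4 - 21025/432) = 324*(-22753/432) = -68259/4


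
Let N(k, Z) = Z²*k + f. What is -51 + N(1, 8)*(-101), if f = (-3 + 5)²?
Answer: -6919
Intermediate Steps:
f = 4 (f = 2² = 4)
N(k, Z) = 4 + k*Z² (N(k, Z) = Z²*k + 4 = k*Z² + 4 = 4 + k*Z²)
-51 + N(1, 8)*(-101) = -51 + (4 + 1*8²)*(-101) = -51 + (4 + 1*64)*(-101) = -51 + (4 + 64)*(-101) = -51 + 68*(-101) = -51 - 6868 = -6919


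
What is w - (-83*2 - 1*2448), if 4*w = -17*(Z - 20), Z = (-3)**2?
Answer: 10643/4 ≈ 2660.8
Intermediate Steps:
Z = 9
w = 187/4 (w = (-17*(9 - 20))/4 = (-17*(-11))/4 = (1/4)*187 = 187/4 ≈ 46.750)
w - (-83*2 - 1*2448) = 187/4 - (-83*2 - 1*2448) = 187/4 - (-166 - 2448) = 187/4 - 1*(-2614) = 187/4 + 2614 = 10643/4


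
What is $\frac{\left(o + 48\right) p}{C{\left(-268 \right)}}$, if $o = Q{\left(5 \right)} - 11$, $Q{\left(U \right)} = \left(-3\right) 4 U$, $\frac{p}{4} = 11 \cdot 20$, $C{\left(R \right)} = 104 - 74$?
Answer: $- \frac{2024}{3} \approx -674.67$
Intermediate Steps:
$C{\left(R \right)} = 30$ ($C{\left(R \right)} = 104 - 74 = 30$)
$p = 880$ ($p = 4 \cdot 11 \cdot 20 = 4 \cdot 220 = 880$)
$Q{\left(U \right)} = - 12 U$
$o = -71$ ($o = \left(-12\right) 5 - 11 = -60 - 11 = -71$)
$\frac{\left(o + 48\right) p}{C{\left(-268 \right)}} = \frac{\left(-71 + 48\right) 880}{30} = \left(-23\right) 880 \cdot \frac{1}{30} = \left(-20240\right) \frac{1}{30} = - \frac{2024}{3}$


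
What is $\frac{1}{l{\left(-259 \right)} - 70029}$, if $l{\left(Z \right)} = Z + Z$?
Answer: $- \frac{1}{70547} \approx -1.4175 \cdot 10^{-5}$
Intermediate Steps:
$l{\left(Z \right)} = 2 Z$
$\frac{1}{l{\left(-259 \right)} - 70029} = \frac{1}{2 \left(-259\right) - 70029} = \frac{1}{-518 - 70029} = \frac{1}{-70547} = - \frac{1}{70547}$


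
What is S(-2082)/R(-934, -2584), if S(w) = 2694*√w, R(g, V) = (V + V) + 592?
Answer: -1347*I*√2082/2288 ≈ -26.863*I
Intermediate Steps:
R(g, V) = 592 + 2*V (R(g, V) = 2*V + 592 = 592 + 2*V)
S(-2082)/R(-934, -2584) = (2694*√(-2082))/(592 + 2*(-2584)) = (2694*(I*√2082))/(592 - 5168) = (2694*I*√2082)/(-4576) = (2694*I*√2082)*(-1/4576) = -1347*I*√2082/2288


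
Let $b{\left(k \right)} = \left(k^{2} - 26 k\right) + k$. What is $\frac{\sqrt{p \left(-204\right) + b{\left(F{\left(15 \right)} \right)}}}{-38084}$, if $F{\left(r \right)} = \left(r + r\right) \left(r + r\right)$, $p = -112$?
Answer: $- \frac{\sqrt{202587}}{19042} \approx -0.023637$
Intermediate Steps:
$F{\left(r \right)} = 4 r^{2}$ ($F{\left(r \right)} = 2 r 2 r = 4 r^{2}$)
$b{\left(k \right)} = k^{2} - 25 k$
$\frac{\sqrt{p \left(-204\right) + b{\left(F{\left(15 \right)} \right)}}}{-38084} = \frac{\sqrt{\left(-112\right) \left(-204\right) + 4 \cdot 15^{2} \left(-25 + 4 \cdot 15^{2}\right)}}{-38084} = \sqrt{22848 + 4 \cdot 225 \left(-25 + 4 \cdot 225\right)} \left(- \frac{1}{38084}\right) = \sqrt{22848 + 900 \left(-25 + 900\right)} \left(- \frac{1}{38084}\right) = \sqrt{22848 + 900 \cdot 875} \left(- \frac{1}{38084}\right) = \sqrt{22848 + 787500} \left(- \frac{1}{38084}\right) = \sqrt{810348} \left(- \frac{1}{38084}\right) = 2 \sqrt{202587} \left(- \frac{1}{38084}\right) = - \frac{\sqrt{202587}}{19042}$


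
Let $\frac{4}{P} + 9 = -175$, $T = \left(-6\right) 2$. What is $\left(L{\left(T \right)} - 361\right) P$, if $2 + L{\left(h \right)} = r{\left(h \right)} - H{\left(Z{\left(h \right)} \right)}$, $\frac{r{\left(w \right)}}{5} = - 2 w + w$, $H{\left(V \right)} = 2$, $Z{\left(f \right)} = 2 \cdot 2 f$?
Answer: $\frac{305}{46} \approx 6.6304$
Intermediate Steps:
$Z{\left(f \right)} = 4 f$
$r{\left(w \right)} = - 5 w$ ($r{\left(w \right)} = 5 \left(- 2 w + w\right) = 5 \left(- w\right) = - 5 w$)
$T = -12$
$P = - \frac{1}{46}$ ($P = \frac{4}{-9 - 175} = \frac{4}{-184} = 4 \left(- \frac{1}{184}\right) = - \frac{1}{46} \approx -0.021739$)
$L{\left(h \right)} = -4 - 5 h$ ($L{\left(h \right)} = -2 - \left(2 + 5 h\right) = -4 - 5 h$)
$\left(L{\left(T \right)} - 361\right) P = \left(\left(-4 - -60\right) - 361\right) \left(- \frac{1}{46}\right) = \left(\left(-4 + 60\right) - 361\right) \left(- \frac{1}{46}\right) = \left(56 - 361\right) \left(- \frac{1}{46}\right) = \left(-305\right) \left(- \frac{1}{46}\right) = \frac{305}{46}$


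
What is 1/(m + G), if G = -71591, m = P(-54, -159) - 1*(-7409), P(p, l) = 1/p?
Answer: -54/3465829 ≈ -1.5581e-5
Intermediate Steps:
m = 400085/54 (m = 1/(-54) - 1*(-7409) = -1/54 + 7409 = 400085/54 ≈ 7409.0)
1/(m + G) = 1/(400085/54 - 71591) = 1/(-3465829/54) = -54/3465829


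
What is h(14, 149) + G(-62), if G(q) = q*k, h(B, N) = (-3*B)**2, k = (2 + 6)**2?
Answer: -2204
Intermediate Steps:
k = 64 (k = 8**2 = 64)
h(B, N) = 9*B**2
G(q) = 64*q (G(q) = q*64 = 64*q)
h(14, 149) + G(-62) = 9*14**2 + 64*(-62) = 9*196 - 3968 = 1764 - 3968 = -2204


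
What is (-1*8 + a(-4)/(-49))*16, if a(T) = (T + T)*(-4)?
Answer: -6784/49 ≈ -138.45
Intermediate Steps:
a(T) = -8*T (a(T) = (2*T)*(-4) = -8*T)
(-1*8 + a(-4)/(-49))*16 = (-1*8 - 8*(-4)/(-49))*16 = (-8 + 32*(-1/49))*16 = (-8 - 32/49)*16 = -424/49*16 = -6784/49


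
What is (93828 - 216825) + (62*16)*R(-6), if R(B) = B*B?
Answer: -87285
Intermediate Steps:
R(B) = B²
(93828 - 216825) + (62*16)*R(-6) = (93828 - 216825) + (62*16)*(-6)² = -122997 + 992*36 = -122997 + 35712 = -87285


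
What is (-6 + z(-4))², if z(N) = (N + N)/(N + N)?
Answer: 25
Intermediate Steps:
z(N) = 1 (z(N) = (2*N)/((2*N)) = (2*N)*(1/(2*N)) = 1)
(-6 + z(-4))² = (-6 + 1)² = (-5)² = 25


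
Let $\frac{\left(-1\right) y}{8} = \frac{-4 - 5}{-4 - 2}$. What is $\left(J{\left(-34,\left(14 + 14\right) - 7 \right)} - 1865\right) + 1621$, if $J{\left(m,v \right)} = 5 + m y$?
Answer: $169$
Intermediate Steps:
$y = -12$ ($y = - 8 \frac{-4 - 5}{-4 - 2} = - 8 \left(- \frac{9}{-6}\right) = - 8 \left(\left(-9\right) \left(- \frac{1}{6}\right)\right) = \left(-8\right) \frac{3}{2} = -12$)
$J{\left(m,v \right)} = 5 - 12 m$ ($J{\left(m,v \right)} = 5 + m \left(-12\right) = 5 - 12 m$)
$\left(J{\left(-34,\left(14 + 14\right) - 7 \right)} - 1865\right) + 1621 = \left(\left(5 - -408\right) - 1865\right) + 1621 = \left(\left(5 + 408\right) - 1865\right) + 1621 = \left(413 - 1865\right) + 1621 = -1452 + 1621 = 169$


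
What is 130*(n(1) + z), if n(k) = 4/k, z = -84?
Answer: -10400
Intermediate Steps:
130*(n(1) + z) = 130*(4/1 - 84) = 130*(4*1 - 84) = 130*(4 - 84) = 130*(-80) = -10400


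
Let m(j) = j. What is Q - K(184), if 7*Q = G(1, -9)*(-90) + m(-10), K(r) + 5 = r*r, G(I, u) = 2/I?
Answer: -237147/7 ≈ -33878.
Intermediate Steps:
K(r) = -5 + r² (K(r) = -5 + r*r = -5 + r²)
Q = -190/7 (Q = ((2/1)*(-90) - 10)/7 = ((2*1)*(-90) - 10)/7 = (2*(-90) - 10)/7 = (-180 - 10)/7 = (⅐)*(-190) = -190/7 ≈ -27.143)
Q - K(184) = -190/7 - (-5 + 184²) = -190/7 - (-5 + 33856) = -190/7 - 1*33851 = -190/7 - 33851 = -237147/7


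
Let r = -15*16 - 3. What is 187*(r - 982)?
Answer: -229075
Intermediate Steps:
r = -243 (r = -240 - 3 = -243)
187*(r - 982) = 187*(-243 - 982) = 187*(-1225) = -229075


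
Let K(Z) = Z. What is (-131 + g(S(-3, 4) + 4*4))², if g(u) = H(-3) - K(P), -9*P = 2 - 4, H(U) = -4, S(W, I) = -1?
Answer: 1481089/81 ≈ 18285.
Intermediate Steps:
P = 2/9 (P = -(2 - 4)/9 = -⅑*(-2) = 2/9 ≈ 0.22222)
g(u) = -38/9 (g(u) = -4 - 1*2/9 = -4 - 2/9 = -38/9)
(-131 + g(S(-3, 4) + 4*4))² = (-131 - 38/9)² = (-1217/9)² = 1481089/81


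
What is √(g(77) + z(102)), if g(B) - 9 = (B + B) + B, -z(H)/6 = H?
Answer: 2*I*√93 ≈ 19.287*I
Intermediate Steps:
z(H) = -6*H
g(B) = 9 + 3*B (g(B) = 9 + ((B + B) + B) = 9 + (2*B + B) = 9 + 3*B)
√(g(77) + z(102)) = √((9 + 3*77) - 6*102) = √((9 + 231) - 612) = √(240 - 612) = √(-372) = 2*I*√93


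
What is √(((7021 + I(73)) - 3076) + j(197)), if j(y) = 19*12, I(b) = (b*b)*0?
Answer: √4173 ≈ 64.599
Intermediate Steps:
I(b) = 0 (I(b) = b²*0 = 0)
j(y) = 228
√(((7021 + I(73)) - 3076) + j(197)) = √(((7021 + 0) - 3076) + 228) = √((7021 - 3076) + 228) = √(3945 + 228) = √4173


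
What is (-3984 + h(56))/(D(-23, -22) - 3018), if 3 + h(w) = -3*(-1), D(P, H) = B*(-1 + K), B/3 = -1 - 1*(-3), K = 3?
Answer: 664/501 ≈ 1.3253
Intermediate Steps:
B = 6 (B = 3*(-1 - 1*(-3)) = 3*(-1 + 3) = 3*2 = 6)
D(P, H) = 12 (D(P, H) = 6*(-1 + 3) = 6*2 = 12)
h(w) = 0 (h(w) = -3 - 3*(-1) = -3 + 3 = 0)
(-3984 + h(56))/(D(-23, -22) - 3018) = (-3984 + 0)/(12 - 3018) = -3984/(-3006) = -3984*(-1/3006) = 664/501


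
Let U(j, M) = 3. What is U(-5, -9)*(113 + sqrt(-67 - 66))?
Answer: 339 + 3*I*sqrt(133) ≈ 339.0 + 34.598*I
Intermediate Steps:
U(-5, -9)*(113 + sqrt(-67 - 66)) = 3*(113 + sqrt(-67 - 66)) = 3*(113 + sqrt(-133)) = 3*(113 + I*sqrt(133)) = 339 + 3*I*sqrt(133)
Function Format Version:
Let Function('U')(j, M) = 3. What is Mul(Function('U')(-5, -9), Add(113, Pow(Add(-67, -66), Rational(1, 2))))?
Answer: Add(339, Mul(3, I, Pow(133, Rational(1, 2)))) ≈ Add(339.00, Mul(34.598, I))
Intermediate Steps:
Mul(Function('U')(-5, -9), Add(113, Pow(Add(-67, -66), Rational(1, 2)))) = Mul(3, Add(113, Pow(Add(-67, -66), Rational(1, 2)))) = Mul(3, Add(113, Pow(-133, Rational(1, 2)))) = Mul(3, Add(113, Mul(I, Pow(133, Rational(1, 2))))) = Add(339, Mul(3, I, Pow(133, Rational(1, 2))))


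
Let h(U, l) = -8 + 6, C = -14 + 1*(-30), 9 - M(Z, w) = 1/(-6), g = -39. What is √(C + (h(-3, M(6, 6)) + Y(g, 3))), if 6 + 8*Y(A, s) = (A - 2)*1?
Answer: I*√830/4 ≈ 7.2024*I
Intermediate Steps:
M(Z, w) = 55/6 (M(Z, w) = 9 - 1/(-6) = 9 - 1*(-⅙) = 9 + ⅙ = 55/6)
Y(A, s) = -1 + A/8 (Y(A, s) = -¾ + ((A - 2)*1)/8 = -¾ + ((-2 + A)*1)/8 = -¾ + (-2 + A)/8 = -¾ + (-¼ + A/8) = -1 + A/8)
C = -44 (C = -14 - 30 = -44)
h(U, l) = -2
√(C + (h(-3, M(6, 6)) + Y(g, 3))) = √(-44 + (-2 + (-1 + (⅛)*(-39)))) = √(-44 + (-2 + (-1 - 39/8))) = √(-44 + (-2 - 47/8)) = √(-44 - 63/8) = √(-415/8) = I*√830/4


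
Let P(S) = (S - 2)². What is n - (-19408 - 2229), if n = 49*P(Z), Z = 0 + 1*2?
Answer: 21637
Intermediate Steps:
Z = 2 (Z = 0 + 2 = 2)
P(S) = (-2 + S)²
n = 0 (n = 49*(-2 + 2)² = 49*0² = 49*0 = 0)
n - (-19408 - 2229) = 0 - (-19408 - 2229) = 0 - 1*(-21637) = 0 + 21637 = 21637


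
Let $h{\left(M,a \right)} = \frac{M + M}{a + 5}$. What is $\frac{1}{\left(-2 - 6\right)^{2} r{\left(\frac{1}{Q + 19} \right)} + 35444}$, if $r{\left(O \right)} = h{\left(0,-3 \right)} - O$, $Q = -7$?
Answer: $\frac{3}{106316} \approx 2.8218 \cdot 10^{-5}$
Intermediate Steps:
$h{\left(M,a \right)} = \frac{2 M}{5 + a}$
$r{\left(O \right)} = - O$ ($r{\left(O \right)} = 2 \cdot 0 \frac{1}{5 - 3} - O = 2 \cdot 0 \cdot \frac{1}{2} - O = 0 - O = - O$)
$\frac{1}{\left(-2 - 6\right)^{2} r{\left(\frac{1}{Q + 19} \right)} + 35444} = \frac{1}{\left(-2 - 6\right)^{2} \left(- \frac{1}{-7 + 19}\right) + 35444} = \frac{1}{\left(-8\right)^{2} \left(- \frac{1}{12}\right) + 35444} = \frac{1}{64 \left(\left(-1\right) \frac{1}{12}\right) + 35444} = \frac{1}{64 \left(- \frac{1}{12}\right) + 35444} = \frac{1}{- \frac{16}{3} + 35444} = \frac{1}{\frac{106316}{3}} = \frac{3}{106316}$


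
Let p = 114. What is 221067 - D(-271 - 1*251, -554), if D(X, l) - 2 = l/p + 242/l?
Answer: 3490478911/15789 ≈ 2.2107e+5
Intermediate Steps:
D(X, l) = 2 + 242/l + l/114 (D(X, l) = 2 + (l/114 + 242/l) = 2 + (242/l + l/114) = 2 + 242/l + l/114)
221067 - D(-271 - 1*251, -554) = 221067 - (2 + 242/(-554) + (1/114)*(-554)) = 221067 - (2 + 242*(-1/554) - 277/57) = 221067 - (2 - 121/277 - 277/57) = 221067 - 1*(-52048/15789) = 221067 + 52048/15789 = 3490478911/15789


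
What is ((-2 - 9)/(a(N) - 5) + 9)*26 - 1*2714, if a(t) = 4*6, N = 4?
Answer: -47406/19 ≈ -2495.1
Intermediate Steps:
a(t) = 24
((-2 - 9)/(a(N) - 5) + 9)*26 - 1*2714 = ((-2 - 9)/(24 - 5) + 9)*26 - 1*2714 = (-11/19 + 9)*26 - 2714 = (160/19)*26 - 2714 = 4160/19 - 2714 = -47406/19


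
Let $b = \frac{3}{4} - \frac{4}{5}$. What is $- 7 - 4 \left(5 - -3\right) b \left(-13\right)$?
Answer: $\frac{728}{5} \approx 145.6$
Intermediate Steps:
$b = - \frac{1}{20}$ ($b = 3 \cdot \frac{1}{4} - \frac{4}{5} = \frac{3}{4} - \frac{4}{5} = - \frac{1}{20} \approx -0.05$)
$- 7 - 4 \left(5 - -3\right) b \left(-13\right) = - 7 - 4 \left(5 - -3\right) \left(- \frac{1}{20}\right) \left(-13\right) = - 7 - 4 \left(5 + 3\right) \left(- \frac{1}{20}\right) \left(-13\right) = - 7 \left(-4\right) 8 \left(- \frac{1}{20}\right) \left(-13\right) = - 7 \left(\left(-32\right) \left(- \frac{1}{20}\right)\right) \left(-13\right) = \left(-7\right) \frac{8}{5} \left(-13\right) = \left(- \frac{56}{5}\right) \left(-13\right) = \frac{728}{5}$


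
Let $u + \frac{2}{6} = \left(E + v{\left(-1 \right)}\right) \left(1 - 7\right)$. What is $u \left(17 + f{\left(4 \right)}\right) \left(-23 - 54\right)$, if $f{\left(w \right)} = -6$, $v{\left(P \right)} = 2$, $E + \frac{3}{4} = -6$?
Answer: $- \frac{143143}{6} \approx -23857.0$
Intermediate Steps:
$E = - \frac{27}{4}$ ($E = - \frac{3}{4} - 6 = - \frac{27}{4} \approx -6.75$)
$u = \frac{169}{6}$ ($u = - \frac{1}{3} + \left(- \frac{27}{4} + 2\right) \left(1 - 7\right) = - \frac{1}{3} - - \frac{57}{2} = - \frac{1}{3} + \frac{57}{2} = \frac{169}{6} \approx 28.167$)
$u \left(17 + f{\left(4 \right)}\right) \left(-23 - 54\right) = \frac{169 \left(17 - 6\right) \left(-23 - 54\right)}{6} = \frac{169 \cdot 11 \left(-77\right)}{6} = \frac{169}{6} \left(-847\right) = - \frac{143143}{6}$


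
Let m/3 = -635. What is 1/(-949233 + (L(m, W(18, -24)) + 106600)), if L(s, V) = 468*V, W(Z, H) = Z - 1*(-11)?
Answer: -1/829061 ≈ -1.2062e-6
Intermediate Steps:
m = -1905 (m = 3*(-635) = -1905)
W(Z, H) = 11 + Z (W(Z, H) = Z + 11 = 11 + Z)
1/(-949233 + (L(m, W(18, -24)) + 106600)) = 1/(-949233 + (468*(11 + 18) + 106600)) = 1/(-949233 + (468*29 + 106600)) = 1/(-949233 + (13572 + 106600)) = 1/(-949233 + 120172) = 1/(-829061) = -1/829061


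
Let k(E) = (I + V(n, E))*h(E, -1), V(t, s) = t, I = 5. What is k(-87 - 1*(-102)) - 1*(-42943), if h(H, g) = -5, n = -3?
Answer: 42933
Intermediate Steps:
k(E) = -10 (k(E) = (5 - 3)*(-5) = 2*(-5) = -10)
k(-87 - 1*(-102)) - 1*(-42943) = -10 - 1*(-42943) = -10 + 42943 = 42933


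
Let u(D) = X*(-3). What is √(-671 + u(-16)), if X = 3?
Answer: 2*I*√170 ≈ 26.077*I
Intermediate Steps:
u(D) = -9 (u(D) = 3*(-3) = -9)
√(-671 + u(-16)) = √(-671 - 9) = √(-680) = 2*I*√170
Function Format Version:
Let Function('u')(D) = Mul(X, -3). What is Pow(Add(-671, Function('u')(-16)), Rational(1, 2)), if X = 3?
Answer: Mul(2, I, Pow(170, Rational(1, 2))) ≈ Mul(26.077, I)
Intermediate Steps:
Function('u')(D) = -9 (Function('u')(D) = Mul(3, -3) = -9)
Pow(Add(-671, Function('u')(-16)), Rational(1, 2)) = Pow(Add(-671, -9), Rational(1, 2)) = Pow(-680, Rational(1, 2)) = Mul(2, I, Pow(170, Rational(1, 2)))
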